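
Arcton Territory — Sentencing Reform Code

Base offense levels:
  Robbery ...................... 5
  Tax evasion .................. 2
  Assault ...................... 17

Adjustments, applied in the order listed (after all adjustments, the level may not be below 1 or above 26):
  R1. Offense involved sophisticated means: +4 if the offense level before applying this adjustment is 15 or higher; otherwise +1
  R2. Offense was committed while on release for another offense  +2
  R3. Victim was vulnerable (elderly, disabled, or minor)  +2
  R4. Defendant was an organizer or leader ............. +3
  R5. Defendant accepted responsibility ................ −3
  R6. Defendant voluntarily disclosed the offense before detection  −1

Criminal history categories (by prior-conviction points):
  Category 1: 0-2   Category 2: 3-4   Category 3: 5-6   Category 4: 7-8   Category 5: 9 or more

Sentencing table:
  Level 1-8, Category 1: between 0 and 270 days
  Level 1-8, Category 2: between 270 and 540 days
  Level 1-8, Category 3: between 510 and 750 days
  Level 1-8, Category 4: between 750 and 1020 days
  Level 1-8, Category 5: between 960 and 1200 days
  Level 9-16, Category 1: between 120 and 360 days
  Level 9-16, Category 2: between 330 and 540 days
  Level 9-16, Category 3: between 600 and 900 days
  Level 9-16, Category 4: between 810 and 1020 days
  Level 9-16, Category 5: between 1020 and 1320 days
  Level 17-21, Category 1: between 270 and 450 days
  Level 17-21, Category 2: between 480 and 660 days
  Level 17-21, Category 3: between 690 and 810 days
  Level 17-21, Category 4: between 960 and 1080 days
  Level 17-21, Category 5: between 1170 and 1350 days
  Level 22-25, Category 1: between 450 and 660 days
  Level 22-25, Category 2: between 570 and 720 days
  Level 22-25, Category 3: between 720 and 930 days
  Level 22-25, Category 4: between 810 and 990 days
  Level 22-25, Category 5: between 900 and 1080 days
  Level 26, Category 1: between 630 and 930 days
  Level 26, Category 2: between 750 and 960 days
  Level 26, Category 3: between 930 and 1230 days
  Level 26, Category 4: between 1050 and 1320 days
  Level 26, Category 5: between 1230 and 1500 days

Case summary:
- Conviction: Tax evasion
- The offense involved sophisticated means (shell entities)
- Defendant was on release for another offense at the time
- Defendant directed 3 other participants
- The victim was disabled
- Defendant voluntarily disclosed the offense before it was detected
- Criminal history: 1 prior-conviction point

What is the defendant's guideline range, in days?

Base offense level for tax evasion: 2.
R1 applies (level before this adjustment is 2 < 15, so +1): 2 + 1 = 3.
R2 applies: 3 + 2 = 5.
R3 applies: 5 + 2 = 7.
R4 applies: 7 + 3 = 10.
R5 does not apply.
R6 applies: 10 − 1 = 9.
Final offense level: 9.
Criminal history: 1 prior point → Category 1 (0-2).
Level 9 falls in the 9-16 band.
Grid: Level 9-16 × Category 1 = 120-360 days.

120-360 days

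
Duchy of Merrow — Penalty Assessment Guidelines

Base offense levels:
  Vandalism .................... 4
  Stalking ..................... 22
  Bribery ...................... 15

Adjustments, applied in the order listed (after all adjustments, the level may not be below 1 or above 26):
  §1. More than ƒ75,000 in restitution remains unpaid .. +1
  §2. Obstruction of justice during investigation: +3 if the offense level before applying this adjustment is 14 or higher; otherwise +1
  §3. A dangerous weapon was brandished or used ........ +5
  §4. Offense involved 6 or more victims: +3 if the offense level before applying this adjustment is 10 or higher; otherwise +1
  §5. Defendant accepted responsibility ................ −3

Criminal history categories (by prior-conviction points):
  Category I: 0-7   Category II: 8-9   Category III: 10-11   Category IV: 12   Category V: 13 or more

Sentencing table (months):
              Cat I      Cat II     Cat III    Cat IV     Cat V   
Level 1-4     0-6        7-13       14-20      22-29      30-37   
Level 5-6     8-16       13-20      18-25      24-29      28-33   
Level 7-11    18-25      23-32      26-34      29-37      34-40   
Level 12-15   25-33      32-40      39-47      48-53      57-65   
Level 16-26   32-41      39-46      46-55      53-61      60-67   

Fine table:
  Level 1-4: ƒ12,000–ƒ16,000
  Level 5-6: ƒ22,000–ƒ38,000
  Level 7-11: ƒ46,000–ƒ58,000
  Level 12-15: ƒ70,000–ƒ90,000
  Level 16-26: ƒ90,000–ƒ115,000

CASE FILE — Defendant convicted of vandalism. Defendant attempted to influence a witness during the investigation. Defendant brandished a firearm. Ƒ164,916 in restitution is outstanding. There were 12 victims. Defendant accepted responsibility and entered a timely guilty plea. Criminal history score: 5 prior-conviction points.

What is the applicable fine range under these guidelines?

Base offense level for vandalism: 4.
§1 applies: 4 + 1 = 5.
§2 applies (level before this adjustment is 5 < 14, so +1): 5 + 1 = 6.
§3 applies: 6 + 5 = 11.
§4 applies (level before this adjustment is 11 ≥ 10, so +3): 11 + 3 = 14.
§5 applies: 14 − 3 = 11.
Final offense level: 11.
Level 11 falls in the 7-11 band.
Fine table: Level 7-11 → ƒ46,000–ƒ58,000.

ƒ46,000–ƒ58,000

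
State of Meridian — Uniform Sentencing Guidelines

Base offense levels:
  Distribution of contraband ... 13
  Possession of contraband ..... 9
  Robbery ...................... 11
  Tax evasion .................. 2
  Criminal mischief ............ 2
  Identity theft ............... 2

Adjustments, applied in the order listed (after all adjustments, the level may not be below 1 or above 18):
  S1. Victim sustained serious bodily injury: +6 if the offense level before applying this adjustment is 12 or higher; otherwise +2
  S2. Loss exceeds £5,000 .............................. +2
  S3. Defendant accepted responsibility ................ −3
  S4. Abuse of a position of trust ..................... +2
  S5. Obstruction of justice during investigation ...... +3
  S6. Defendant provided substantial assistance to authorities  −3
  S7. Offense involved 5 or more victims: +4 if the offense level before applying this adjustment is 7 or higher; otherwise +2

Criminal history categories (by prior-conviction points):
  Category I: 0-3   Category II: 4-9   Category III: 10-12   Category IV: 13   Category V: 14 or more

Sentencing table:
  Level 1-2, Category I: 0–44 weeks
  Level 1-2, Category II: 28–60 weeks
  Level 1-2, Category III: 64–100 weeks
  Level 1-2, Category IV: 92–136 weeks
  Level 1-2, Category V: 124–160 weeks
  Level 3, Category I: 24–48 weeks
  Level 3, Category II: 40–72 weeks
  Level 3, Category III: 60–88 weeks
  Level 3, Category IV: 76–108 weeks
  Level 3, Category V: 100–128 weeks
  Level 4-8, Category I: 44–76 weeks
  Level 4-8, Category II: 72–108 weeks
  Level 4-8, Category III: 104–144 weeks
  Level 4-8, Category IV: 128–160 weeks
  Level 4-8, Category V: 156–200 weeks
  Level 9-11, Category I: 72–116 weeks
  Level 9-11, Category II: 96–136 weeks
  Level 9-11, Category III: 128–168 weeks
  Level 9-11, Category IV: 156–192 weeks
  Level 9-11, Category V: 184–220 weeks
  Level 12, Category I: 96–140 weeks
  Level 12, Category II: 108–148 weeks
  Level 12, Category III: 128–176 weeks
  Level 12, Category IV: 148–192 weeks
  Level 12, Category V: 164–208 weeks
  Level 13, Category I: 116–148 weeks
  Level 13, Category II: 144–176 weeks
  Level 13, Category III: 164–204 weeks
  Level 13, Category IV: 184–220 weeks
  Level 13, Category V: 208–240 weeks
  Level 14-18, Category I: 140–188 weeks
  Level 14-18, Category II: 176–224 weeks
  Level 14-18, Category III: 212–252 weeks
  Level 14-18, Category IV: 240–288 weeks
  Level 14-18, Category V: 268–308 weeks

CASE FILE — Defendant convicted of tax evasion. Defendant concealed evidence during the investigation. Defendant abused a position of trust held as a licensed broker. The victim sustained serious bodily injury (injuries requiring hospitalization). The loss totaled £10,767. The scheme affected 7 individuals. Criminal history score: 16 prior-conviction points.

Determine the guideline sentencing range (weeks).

268-308 weeks

Base offense level for tax evasion: 2.
S1 applies (level before this adjustment is 2 < 12, so +2): 2 + 2 = 4.
S2 applies: 4 + 2 = 6.
S4 applies: 6 + 2 = 8.
S5 applies: 8 + 3 = 11.
S7 applies (level before this adjustment is 11 ≥ 7, so +4): 11 + 4 = 15.
Final offense level: 15.
Criminal history: 16 prior points → Category V (14+).
Level 15 falls in the 14-18 band.
Grid: Level 14-18 × Category V = 268-308 weeks.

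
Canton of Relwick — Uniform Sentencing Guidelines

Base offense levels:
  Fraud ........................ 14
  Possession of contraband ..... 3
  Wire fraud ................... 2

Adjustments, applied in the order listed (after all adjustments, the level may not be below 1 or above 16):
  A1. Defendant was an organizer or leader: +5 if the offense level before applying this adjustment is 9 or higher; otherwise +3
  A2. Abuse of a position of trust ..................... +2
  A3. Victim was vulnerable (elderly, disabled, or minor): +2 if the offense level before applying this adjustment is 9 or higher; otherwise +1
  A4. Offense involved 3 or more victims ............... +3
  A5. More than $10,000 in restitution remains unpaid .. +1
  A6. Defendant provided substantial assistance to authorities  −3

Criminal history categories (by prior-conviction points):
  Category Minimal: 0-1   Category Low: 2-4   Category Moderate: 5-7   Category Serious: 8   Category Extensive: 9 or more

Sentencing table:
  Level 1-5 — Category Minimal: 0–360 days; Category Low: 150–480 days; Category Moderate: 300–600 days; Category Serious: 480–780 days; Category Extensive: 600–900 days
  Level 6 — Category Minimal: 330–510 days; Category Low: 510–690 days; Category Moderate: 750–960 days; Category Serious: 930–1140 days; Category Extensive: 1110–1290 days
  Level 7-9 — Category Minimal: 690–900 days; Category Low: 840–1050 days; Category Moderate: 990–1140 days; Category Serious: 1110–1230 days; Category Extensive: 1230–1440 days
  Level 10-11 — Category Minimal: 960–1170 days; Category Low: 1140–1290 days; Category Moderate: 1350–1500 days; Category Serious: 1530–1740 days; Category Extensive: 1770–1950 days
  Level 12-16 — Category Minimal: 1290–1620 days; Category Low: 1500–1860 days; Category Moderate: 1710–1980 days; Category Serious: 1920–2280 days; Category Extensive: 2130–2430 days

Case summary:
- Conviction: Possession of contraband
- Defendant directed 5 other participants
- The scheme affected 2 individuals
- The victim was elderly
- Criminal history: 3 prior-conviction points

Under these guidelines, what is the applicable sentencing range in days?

840-1050 days

Base offense level for possession of contraband: 3.
A1 applies (level before this adjustment is 3 < 9, so +3): 3 + 3 = 6.
A2 does not apply.
A3 applies (level before this adjustment is 6 < 9, so +1): 6 + 1 = 7.
A5 does not apply.
Final offense level: 7.
Criminal history: 3 prior points → Category Low (2-4).
Level 7 falls in the 7-9 band.
Grid: Level 7-9 × Category Low = 840-1050 days.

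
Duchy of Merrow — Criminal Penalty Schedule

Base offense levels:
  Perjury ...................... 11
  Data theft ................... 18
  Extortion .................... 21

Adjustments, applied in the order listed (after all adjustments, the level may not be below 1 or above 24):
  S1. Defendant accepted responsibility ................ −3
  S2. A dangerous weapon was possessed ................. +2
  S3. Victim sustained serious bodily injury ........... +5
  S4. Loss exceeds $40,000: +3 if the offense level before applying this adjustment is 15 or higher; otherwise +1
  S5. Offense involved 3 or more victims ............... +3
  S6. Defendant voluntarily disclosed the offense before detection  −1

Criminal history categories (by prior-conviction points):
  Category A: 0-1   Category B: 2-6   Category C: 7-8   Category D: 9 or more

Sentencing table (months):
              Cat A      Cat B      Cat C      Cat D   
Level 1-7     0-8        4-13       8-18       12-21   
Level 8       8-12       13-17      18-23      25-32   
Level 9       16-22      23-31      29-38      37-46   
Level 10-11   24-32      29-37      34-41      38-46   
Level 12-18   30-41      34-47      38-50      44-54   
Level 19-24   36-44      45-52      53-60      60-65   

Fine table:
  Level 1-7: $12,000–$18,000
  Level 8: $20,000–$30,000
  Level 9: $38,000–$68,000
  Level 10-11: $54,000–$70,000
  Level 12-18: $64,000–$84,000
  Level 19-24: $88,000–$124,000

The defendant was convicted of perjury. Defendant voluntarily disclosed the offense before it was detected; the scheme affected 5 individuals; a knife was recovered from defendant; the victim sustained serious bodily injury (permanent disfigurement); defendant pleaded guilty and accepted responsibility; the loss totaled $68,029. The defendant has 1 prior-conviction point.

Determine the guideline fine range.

Base offense level for perjury: 11.
S1 applies: 11 − 3 = 8.
S2 applies: 8 + 2 = 10.
S3 applies: 10 + 5 = 15.
S4 applies (level before this adjustment is 15 ≥ 15, so +3): 15 + 3 = 18.
S5 applies: 18 + 3 = 21.
S6 applies: 21 − 1 = 20.
Final offense level: 20.
Level 20 falls in the 19-24 band.
Fine table: Level 19-24 → $88,000–$124,000.

$88,000–$124,000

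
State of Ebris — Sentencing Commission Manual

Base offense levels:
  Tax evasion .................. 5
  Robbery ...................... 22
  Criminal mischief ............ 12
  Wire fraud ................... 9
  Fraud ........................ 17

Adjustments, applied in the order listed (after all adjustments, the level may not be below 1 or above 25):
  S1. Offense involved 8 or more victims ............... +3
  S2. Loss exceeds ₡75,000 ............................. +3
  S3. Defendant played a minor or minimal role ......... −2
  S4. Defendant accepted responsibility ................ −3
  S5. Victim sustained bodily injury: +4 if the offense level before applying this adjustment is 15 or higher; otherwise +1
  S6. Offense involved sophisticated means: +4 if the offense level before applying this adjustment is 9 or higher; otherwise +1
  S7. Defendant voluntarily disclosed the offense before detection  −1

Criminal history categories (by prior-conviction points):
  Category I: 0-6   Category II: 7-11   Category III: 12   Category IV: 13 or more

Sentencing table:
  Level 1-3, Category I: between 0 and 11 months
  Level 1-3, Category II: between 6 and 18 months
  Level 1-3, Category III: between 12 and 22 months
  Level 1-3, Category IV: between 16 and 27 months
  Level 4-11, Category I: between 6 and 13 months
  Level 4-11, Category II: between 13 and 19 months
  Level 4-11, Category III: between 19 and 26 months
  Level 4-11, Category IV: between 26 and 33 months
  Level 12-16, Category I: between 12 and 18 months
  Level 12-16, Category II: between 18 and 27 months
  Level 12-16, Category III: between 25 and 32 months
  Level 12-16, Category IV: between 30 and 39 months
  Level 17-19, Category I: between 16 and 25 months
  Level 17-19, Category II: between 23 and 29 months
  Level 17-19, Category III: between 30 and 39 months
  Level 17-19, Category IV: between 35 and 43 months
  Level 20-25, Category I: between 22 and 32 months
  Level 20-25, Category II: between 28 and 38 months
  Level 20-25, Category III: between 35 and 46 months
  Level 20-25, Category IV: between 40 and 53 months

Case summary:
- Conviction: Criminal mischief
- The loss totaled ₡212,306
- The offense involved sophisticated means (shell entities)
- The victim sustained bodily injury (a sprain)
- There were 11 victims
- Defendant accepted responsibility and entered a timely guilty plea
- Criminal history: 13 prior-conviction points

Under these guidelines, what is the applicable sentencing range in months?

40-53 months

Base offense level for criminal mischief: 12.
S1 applies: 12 + 3 = 15.
S2 applies: 15 + 3 = 18.
S3 does not apply.
S4 applies: 18 − 3 = 15.
S5 applies (level before this adjustment is 15 ≥ 15, so +4): 15 + 4 = 19.
S6 applies (level before this adjustment is 19 ≥ 9, so +4): 19 + 4 = 23.
Final offense level: 23.
Criminal history: 13 prior points → Category IV (13+).
Level 23 falls in the 20-25 band.
Grid: Level 20-25 × Category IV = 40-53 months.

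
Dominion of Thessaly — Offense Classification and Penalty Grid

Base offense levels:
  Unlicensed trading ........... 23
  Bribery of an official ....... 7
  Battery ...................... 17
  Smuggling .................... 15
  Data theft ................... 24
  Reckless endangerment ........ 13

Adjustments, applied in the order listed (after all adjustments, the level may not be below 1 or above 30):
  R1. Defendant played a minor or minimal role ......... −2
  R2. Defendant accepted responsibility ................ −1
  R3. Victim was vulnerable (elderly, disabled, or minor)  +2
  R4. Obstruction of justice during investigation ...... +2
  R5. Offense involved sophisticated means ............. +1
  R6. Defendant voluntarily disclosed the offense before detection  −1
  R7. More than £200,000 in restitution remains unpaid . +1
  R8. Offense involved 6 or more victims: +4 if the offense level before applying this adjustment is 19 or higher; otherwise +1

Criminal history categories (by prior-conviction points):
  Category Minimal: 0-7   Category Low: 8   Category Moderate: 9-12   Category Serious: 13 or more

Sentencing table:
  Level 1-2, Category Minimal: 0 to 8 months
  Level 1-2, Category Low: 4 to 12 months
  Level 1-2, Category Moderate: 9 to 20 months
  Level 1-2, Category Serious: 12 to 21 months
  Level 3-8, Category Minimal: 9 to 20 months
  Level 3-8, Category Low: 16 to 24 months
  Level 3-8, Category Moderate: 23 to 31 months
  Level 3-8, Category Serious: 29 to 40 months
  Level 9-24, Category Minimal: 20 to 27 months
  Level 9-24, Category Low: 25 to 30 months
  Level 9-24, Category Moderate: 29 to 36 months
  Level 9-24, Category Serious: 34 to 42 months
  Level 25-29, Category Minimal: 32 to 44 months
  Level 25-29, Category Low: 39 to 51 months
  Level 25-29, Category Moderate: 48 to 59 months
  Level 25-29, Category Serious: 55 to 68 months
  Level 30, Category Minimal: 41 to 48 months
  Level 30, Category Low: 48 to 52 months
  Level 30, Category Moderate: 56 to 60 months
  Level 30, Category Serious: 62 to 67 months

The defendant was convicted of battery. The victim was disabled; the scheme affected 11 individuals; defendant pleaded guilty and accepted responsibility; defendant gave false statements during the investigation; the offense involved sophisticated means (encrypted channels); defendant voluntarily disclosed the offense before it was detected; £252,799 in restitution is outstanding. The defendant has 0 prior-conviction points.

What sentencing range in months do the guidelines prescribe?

32-44 months

Base offense level for battery: 17.
R1 does not apply.
R2 applies: 17 − 1 = 16.
R3 applies: 16 + 2 = 18.
R4 applies: 18 + 2 = 20.
R5 applies: 20 + 1 = 21.
R6 applies: 21 − 1 = 20.
R7 applies: 20 + 1 = 21.
R8 applies (level before this adjustment is 21 ≥ 19, so +4): 21 + 4 = 25.
Final offense level: 25.
Criminal history: 0 prior points → Category Minimal (0-7).
Level 25 falls in the 25-29 band.
Grid: Level 25-29 × Category Minimal = 32-44 months.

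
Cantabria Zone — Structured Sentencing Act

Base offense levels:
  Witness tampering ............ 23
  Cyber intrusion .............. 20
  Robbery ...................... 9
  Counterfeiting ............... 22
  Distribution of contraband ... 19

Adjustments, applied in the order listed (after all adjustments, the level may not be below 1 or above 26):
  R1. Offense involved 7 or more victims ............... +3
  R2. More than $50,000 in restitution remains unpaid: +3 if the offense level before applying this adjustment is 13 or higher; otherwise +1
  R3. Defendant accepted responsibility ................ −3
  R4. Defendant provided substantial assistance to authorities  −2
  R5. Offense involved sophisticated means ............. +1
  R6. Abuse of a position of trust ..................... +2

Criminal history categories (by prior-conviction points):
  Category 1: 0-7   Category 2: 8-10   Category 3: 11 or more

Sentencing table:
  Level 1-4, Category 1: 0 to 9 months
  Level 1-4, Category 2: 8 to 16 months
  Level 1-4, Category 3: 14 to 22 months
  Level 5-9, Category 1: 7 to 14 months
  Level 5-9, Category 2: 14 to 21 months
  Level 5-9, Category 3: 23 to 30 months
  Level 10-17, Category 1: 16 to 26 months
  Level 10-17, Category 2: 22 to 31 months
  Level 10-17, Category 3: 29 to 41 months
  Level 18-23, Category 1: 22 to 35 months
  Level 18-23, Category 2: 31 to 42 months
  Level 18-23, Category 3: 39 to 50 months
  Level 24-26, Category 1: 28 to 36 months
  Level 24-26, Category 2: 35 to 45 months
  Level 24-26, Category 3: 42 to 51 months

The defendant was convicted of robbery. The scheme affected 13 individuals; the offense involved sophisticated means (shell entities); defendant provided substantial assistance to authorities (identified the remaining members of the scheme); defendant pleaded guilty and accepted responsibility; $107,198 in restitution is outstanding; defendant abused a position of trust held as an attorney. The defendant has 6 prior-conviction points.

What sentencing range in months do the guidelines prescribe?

Base offense level for robbery: 9.
R1 applies: 9 + 3 = 12.
R2 applies (level before this adjustment is 12 < 13, so +1): 12 + 1 = 13.
R3 applies: 13 − 3 = 10.
R4 applies: 10 − 2 = 8.
R5 applies: 8 + 1 = 9.
R6 applies: 9 + 2 = 11.
Final offense level: 11.
Criminal history: 6 prior points → Category 1 (0-7).
Level 11 falls in the 10-17 band.
Grid: Level 10-17 × Category 1 = 16-26 months.

16-26 months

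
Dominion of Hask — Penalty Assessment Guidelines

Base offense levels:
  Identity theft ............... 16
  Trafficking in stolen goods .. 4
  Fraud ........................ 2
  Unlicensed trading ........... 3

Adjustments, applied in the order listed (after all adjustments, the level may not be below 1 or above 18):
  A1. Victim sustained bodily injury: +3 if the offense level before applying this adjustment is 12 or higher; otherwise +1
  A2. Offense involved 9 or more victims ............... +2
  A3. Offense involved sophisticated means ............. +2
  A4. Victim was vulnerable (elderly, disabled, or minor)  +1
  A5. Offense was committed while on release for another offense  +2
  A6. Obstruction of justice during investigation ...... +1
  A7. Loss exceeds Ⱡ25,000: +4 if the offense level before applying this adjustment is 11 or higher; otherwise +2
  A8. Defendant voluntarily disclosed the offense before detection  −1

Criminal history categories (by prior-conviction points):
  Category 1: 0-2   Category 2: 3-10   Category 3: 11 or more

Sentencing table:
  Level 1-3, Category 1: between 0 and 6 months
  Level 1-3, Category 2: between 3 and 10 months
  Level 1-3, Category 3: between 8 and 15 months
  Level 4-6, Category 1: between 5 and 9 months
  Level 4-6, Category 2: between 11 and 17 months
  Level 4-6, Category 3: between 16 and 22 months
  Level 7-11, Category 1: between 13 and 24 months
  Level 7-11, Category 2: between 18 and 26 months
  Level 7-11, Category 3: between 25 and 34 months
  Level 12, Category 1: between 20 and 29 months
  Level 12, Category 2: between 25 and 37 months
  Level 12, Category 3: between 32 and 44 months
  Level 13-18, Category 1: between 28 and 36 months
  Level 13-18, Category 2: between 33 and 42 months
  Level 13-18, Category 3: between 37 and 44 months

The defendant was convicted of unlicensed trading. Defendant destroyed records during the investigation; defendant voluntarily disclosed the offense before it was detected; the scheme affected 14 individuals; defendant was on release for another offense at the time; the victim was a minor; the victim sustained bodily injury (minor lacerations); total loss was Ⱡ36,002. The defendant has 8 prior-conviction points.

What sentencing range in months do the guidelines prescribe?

Base offense level for unlicensed trading: 3.
A1 applies (level before this adjustment is 3 < 12, so +1): 3 + 1 = 4.
A2 applies: 4 + 2 = 6.
A4 applies: 6 + 1 = 7.
A5 applies: 7 + 2 = 9.
A6 applies: 9 + 1 = 10.
A7 applies (level before this adjustment is 10 < 11, so +2): 10 + 2 = 12.
A8 applies: 12 − 1 = 11.
Final offense level: 11.
Criminal history: 8 prior points → Category 2 (3-10).
Level 11 falls in the 7-11 band.
Grid: Level 7-11 × Category 2 = 18-26 months.

18-26 months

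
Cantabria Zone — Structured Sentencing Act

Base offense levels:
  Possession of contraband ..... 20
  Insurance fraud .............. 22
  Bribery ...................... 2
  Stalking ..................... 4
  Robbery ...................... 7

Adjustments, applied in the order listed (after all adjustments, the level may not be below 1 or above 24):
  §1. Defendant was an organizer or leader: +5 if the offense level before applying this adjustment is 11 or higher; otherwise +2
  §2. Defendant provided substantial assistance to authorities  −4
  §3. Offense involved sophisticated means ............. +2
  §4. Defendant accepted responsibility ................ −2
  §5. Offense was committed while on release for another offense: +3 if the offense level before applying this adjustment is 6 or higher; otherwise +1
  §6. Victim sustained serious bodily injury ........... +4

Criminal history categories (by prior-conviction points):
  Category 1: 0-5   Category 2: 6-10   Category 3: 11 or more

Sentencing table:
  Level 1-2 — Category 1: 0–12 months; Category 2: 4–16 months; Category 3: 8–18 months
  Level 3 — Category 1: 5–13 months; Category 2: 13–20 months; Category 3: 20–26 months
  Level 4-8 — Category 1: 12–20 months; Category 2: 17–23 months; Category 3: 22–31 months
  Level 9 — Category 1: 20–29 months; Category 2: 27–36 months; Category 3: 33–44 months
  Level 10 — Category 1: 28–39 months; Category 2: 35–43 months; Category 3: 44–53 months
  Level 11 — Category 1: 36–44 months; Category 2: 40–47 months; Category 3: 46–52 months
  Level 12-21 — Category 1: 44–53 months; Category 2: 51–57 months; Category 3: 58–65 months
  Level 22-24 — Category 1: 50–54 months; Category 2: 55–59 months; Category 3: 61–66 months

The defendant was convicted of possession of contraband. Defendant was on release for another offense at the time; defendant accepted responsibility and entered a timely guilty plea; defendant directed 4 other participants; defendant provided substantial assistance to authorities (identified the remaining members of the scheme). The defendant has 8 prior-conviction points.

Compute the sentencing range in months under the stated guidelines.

Base offense level for possession of contraband: 20.
§1 applies (level before this adjustment is 20 ≥ 11, so +5): 20 + 5 = 25.
§2 applies: 25 − 4 = 21.
§4 applies: 21 − 2 = 19.
§5 applies (level before this adjustment is 19 ≥ 6, so +3): 19 + 3 = 22.
§6 does not apply.
Final offense level: 22.
Criminal history: 8 prior points → Category 2 (6-10).
Level 22 falls in the 22-24 band.
Grid: Level 22-24 × Category 2 = 55-59 months.

55-59 months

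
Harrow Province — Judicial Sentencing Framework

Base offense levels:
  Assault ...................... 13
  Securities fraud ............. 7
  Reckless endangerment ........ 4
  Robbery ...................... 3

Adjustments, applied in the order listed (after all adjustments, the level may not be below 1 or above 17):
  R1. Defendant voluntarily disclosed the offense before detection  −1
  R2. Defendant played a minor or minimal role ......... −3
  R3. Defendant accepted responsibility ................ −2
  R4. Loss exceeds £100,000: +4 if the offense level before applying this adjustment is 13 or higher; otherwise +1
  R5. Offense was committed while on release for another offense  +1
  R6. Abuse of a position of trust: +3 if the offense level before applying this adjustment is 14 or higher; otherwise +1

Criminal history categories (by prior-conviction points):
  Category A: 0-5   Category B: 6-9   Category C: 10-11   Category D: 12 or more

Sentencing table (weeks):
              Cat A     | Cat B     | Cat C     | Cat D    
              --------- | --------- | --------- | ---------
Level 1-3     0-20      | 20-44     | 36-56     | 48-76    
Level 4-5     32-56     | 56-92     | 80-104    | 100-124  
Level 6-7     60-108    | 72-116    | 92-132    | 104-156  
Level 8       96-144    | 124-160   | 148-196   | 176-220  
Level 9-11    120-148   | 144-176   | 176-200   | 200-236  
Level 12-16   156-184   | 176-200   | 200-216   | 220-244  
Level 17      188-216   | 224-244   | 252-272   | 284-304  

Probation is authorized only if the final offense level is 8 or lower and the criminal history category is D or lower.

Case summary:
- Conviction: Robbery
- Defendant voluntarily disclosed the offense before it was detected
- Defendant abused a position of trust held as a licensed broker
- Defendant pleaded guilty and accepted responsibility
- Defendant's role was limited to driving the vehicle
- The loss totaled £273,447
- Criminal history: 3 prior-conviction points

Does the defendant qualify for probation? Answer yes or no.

Yes

Base offense level for robbery: 3.
R1 applies: 3 − 1 = 2.
R2 applies: 2 − 3 = -1.
R3 applies: -1 − 2 = -3.
R4 applies (level before this adjustment is -3 < 13, so +1): -3 + 1 = -2.
R6 applies (level before this adjustment is -2 < 14, so +1): -2 + 1 = -1.
Level -1 is below the minimum of 1; floored at 1.
Final offense level: 1.
Criminal history: 3 prior points → Category A (0-5).
Level 1 falls in the 1-3 band.
Grid: Level 1-3 × Category A = 0-20 weeks.
Probation check: level 1 ≤ 8 and category A ≤ D → eligible.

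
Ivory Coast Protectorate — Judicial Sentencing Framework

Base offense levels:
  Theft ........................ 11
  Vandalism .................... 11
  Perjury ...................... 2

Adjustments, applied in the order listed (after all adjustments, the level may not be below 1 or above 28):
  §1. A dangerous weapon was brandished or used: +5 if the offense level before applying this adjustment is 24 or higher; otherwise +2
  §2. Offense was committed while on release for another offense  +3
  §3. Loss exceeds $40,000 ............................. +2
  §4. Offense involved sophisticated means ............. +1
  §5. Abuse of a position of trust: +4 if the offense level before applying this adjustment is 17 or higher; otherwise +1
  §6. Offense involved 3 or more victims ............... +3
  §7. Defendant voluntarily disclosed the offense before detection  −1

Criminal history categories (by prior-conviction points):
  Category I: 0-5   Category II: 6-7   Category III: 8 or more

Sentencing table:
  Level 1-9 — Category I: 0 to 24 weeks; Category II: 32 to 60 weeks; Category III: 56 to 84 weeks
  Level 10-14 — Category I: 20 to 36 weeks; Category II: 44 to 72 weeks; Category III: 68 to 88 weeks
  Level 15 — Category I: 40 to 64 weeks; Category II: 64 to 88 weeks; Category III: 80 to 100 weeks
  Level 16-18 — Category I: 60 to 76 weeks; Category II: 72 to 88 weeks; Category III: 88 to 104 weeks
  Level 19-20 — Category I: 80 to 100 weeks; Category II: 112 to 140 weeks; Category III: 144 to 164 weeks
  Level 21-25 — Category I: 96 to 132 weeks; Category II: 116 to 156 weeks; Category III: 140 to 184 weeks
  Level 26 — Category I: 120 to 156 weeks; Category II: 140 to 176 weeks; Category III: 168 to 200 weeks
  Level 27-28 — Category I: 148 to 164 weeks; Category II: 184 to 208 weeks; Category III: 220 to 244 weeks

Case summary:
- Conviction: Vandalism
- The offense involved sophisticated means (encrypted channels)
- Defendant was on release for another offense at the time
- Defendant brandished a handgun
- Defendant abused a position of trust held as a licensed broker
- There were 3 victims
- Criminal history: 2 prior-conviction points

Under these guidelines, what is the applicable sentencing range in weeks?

96-132 weeks

Base offense level for vandalism: 11.
§1 applies (level before this adjustment is 11 < 24, so +2): 11 + 2 = 13.
§2 applies: 13 + 3 = 16.
§3 does not apply.
§4 applies: 16 + 1 = 17.
§5 applies (level before this adjustment is 17 ≥ 17, so +4): 17 + 4 = 21.
§6 applies: 21 + 3 = 24.
Final offense level: 24.
Criminal history: 2 prior points → Category I (0-5).
Level 24 falls in the 21-25 band.
Grid: Level 21-25 × Category I = 96-132 weeks.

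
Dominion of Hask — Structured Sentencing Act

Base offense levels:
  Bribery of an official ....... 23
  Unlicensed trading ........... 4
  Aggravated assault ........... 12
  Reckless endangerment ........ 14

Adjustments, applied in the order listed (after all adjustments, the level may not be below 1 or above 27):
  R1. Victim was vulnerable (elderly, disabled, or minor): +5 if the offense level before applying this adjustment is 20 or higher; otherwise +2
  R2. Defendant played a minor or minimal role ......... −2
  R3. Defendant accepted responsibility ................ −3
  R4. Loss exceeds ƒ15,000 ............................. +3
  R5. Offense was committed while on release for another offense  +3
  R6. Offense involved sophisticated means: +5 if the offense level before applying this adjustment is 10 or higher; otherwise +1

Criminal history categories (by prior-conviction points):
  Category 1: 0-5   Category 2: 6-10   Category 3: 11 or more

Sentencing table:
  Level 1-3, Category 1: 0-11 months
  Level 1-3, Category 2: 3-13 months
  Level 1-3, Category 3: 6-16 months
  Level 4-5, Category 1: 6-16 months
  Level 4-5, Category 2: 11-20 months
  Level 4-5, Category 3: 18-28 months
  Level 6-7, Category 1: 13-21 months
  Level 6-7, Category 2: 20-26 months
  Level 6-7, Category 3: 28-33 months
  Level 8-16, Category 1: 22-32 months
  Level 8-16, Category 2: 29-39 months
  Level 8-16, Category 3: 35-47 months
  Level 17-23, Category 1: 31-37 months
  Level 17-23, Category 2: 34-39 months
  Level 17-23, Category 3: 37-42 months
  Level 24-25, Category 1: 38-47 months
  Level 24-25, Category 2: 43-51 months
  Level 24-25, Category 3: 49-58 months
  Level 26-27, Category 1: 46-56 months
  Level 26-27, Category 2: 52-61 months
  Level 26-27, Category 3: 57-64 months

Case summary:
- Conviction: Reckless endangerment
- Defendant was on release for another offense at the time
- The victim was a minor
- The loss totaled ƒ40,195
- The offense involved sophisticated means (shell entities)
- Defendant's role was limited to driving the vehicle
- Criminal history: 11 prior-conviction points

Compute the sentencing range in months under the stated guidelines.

Base offense level for reckless endangerment: 14.
R1 applies (level before this adjustment is 14 < 20, so +2): 14 + 2 = 16.
R2 applies: 16 − 2 = 14.
R4 applies: 14 + 3 = 17.
R5 applies: 17 + 3 = 20.
R6 applies (level before this adjustment is 20 ≥ 10, so +5): 20 + 5 = 25.
Final offense level: 25.
Criminal history: 11 prior points → Category 3 (11+).
Level 25 falls in the 24-25 band.
Grid: Level 24-25 × Category 3 = 49-58 months.

49-58 months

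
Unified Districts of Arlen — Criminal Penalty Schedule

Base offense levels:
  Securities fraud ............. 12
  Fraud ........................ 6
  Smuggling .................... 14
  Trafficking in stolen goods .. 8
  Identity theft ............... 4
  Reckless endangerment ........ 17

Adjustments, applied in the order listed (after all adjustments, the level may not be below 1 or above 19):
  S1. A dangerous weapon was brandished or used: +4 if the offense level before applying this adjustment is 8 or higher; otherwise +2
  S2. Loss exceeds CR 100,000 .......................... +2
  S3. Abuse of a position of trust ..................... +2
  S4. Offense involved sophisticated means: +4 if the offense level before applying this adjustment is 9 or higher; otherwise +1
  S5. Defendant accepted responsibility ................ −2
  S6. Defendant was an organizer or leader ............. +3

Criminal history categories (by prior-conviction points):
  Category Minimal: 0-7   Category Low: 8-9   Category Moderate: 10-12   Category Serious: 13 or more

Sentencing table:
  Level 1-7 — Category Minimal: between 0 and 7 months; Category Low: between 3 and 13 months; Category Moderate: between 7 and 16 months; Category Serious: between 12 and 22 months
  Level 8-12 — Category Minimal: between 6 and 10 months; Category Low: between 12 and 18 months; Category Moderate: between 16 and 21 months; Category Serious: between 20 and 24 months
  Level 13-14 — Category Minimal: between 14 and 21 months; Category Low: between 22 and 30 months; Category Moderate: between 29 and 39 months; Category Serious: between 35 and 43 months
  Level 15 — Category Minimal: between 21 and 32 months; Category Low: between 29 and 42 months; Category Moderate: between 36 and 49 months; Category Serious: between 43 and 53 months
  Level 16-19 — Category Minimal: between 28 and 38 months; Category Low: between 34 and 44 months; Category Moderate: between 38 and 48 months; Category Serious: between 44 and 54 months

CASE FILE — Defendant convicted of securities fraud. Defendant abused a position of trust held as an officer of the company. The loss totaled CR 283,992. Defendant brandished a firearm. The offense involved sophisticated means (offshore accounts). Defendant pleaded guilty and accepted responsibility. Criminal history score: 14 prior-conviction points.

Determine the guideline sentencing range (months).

44-54 months

Base offense level for securities fraud: 12.
S1 applies (level before this adjustment is 12 ≥ 8, so +4): 12 + 4 = 16.
S2 applies: 16 + 2 = 18.
S3 applies: 18 + 2 = 20.
S4 applies (level before this adjustment is 20 ≥ 9, so +4): 20 + 4 = 24.
S5 applies: 24 − 2 = 22.
S6 does not apply.
Level 22 exceeds the maximum of 19; capped at 19.
Final offense level: 19.
Criminal history: 14 prior points → Category Serious (13+).
Level 19 falls in the 16-19 band.
Grid: Level 16-19 × Category Serious = 44-54 months.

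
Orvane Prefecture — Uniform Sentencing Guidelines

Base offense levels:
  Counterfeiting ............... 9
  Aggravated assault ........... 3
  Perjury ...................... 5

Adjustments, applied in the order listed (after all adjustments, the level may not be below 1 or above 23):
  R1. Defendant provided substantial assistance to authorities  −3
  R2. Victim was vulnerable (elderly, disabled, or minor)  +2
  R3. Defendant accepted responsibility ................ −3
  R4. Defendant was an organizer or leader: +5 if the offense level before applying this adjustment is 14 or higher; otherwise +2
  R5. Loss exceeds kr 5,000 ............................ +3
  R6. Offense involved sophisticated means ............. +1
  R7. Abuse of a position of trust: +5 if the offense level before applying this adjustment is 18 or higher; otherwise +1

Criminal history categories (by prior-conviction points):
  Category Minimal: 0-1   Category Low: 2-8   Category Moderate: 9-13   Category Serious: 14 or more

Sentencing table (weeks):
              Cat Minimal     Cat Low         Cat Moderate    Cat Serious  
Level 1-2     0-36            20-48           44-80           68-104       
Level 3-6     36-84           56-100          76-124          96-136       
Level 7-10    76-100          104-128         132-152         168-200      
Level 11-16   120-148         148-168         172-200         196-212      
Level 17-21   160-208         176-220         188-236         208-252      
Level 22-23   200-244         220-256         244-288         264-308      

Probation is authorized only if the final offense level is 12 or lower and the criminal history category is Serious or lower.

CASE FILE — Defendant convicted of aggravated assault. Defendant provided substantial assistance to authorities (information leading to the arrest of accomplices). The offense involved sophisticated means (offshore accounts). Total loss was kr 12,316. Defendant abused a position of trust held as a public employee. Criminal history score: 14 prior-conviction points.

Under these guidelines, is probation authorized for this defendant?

Yes

Base offense level for aggravated assault: 3.
R1 applies: 3 − 3 = 0.
R2 does not apply.
R3 does not apply.
R4 does not apply.
R5 applies: 0 + 3 = 3.
R6 applies: 3 + 1 = 4.
R7 applies (level before this adjustment is 4 < 18, so +1): 4 + 1 = 5.
Final offense level: 5.
Criminal history: 14 prior points → Category Serious (14+).
Level 5 falls in the 3-6 band.
Grid: Level 3-6 × Category Serious = 96-136 weeks.
Probation check: level 5 ≤ 12 and category Serious ≤ Serious → eligible.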